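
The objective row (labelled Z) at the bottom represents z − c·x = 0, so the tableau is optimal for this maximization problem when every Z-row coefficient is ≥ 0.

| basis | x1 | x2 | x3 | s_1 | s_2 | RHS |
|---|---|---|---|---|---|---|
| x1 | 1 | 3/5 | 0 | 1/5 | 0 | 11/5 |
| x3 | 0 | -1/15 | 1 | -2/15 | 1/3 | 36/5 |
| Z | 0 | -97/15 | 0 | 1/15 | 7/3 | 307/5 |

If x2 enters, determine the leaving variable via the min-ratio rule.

x1

Column x2 entries and ratios — x1: (11/5)/(3/5) = 11/3; x3: -1/15 ≤ 0, skip.
Smallest ratio is 11/3 in the row of x1, so x1 leaves.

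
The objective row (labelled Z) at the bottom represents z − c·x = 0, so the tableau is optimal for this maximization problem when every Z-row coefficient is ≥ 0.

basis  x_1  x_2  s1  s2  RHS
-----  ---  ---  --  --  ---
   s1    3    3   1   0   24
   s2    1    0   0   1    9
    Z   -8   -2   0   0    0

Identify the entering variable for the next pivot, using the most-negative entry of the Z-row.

Negative Z-row entries: x_1: -8, x_2: -2.
The most negative is -8 in column x_1, so x_1 enters.

x_1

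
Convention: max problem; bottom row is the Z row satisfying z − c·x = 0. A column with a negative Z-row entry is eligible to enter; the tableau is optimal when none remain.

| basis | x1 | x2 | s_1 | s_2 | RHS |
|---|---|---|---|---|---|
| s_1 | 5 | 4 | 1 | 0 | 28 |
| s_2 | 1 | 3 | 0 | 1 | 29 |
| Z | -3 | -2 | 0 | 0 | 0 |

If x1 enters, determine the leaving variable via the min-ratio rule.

Column x1 entries and ratios — s_1: 28/5 = 28/5; s_2: 29/1 = 29.
Smallest ratio is 28/5 in the row of s_1, so s_1 leaves.

s_1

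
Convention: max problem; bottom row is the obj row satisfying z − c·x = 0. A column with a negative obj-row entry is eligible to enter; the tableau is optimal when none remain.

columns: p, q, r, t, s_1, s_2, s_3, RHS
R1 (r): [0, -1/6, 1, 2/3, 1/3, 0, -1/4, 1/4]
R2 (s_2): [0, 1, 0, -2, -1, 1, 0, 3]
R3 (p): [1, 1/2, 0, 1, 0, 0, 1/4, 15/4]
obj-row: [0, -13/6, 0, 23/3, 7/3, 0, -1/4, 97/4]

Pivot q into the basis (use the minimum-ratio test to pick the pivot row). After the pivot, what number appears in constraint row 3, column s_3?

Ratio test on column q — row 1: entry -1/6 ≤ 0; row 2: 3/1 = 3; row 3: (15/4)/(1/2) = 15/2. Minimum is 3 at row 2 (s_2 leaves); pivot element 1.
Divide row 2 by 1; eliminate column q from the other rows.
Row 3 update in column s_3: 1/4 − (1/2)·0 = 1/4.

1/4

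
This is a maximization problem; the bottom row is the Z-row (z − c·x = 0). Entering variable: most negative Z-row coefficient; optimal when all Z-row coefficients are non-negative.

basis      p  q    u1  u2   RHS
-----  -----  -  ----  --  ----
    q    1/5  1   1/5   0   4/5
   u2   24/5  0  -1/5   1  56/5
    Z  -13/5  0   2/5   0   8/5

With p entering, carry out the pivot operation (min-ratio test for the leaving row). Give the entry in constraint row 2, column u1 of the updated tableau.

-1/24

Ratio test on column p — row 1: (4/5)/(1/5) = 4; row 2: (56/5)/(24/5) = 7/3. Minimum is 7/3 at row 2 (u2 leaves); pivot element 24/5.
Divide row 2 by 24/5; eliminate column p from the other rows.
In the new row 2, the u1 entry is the old entry divided by the pivot: (-1/5)/(24/5) = -1/24.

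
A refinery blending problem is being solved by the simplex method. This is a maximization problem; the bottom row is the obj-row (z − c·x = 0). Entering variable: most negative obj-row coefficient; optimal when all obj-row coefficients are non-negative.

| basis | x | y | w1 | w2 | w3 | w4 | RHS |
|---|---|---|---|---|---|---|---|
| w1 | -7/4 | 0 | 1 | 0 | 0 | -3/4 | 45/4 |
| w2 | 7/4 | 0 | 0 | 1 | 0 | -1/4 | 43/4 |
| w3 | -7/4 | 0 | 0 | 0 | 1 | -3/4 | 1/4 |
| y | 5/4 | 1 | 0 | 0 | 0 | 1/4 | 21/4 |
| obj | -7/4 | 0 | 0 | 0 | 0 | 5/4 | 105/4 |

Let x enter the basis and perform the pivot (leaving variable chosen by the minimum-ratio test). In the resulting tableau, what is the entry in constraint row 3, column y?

7/5

Ratio test on column x — row 1: entry -7/4 ≤ 0; row 2: (43/4)/(7/4) = 43/7; row 3: entry -7/4 ≤ 0; row 4: (21/4)/(5/4) = 21/5. Minimum is 21/5 at row 4 (y leaves); pivot element 5/4.
Divide row 4 by 5/4; eliminate column x from the other rows.
Row 3 update in column y: 0 − (-7/4)·(4/5) = 7/5.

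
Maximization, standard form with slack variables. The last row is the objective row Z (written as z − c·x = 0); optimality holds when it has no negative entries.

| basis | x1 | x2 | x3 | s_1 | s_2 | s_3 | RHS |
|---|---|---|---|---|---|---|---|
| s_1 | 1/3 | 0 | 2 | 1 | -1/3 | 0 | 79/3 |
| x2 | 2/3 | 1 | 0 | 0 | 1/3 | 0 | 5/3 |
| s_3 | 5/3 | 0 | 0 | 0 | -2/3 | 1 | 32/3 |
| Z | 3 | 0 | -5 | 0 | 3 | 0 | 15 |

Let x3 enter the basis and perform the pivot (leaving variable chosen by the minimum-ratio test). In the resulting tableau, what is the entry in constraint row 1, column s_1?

1/2

Ratio test on column x3 — row 1: (79/3)/2 = 79/6; row 2: entry 0 ≤ 0; row 3: entry 0 ≤ 0. Minimum is 79/6 at row 1 (s_1 leaves); pivot element 2.
Divide row 1 by 2; eliminate column x3 from the other rows.
In the new row 1, the s_1 entry is the old entry divided by the pivot: 1/2 = 1/2.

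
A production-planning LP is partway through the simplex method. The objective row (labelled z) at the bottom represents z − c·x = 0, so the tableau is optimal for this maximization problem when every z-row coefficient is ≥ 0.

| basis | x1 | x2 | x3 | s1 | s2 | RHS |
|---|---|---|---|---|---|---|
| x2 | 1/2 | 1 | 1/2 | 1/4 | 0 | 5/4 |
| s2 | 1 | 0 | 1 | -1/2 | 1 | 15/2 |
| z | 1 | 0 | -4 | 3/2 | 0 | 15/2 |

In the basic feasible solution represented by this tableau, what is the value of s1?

s1 is not in the basis, so in the current basic feasible solution s1 = 0.

0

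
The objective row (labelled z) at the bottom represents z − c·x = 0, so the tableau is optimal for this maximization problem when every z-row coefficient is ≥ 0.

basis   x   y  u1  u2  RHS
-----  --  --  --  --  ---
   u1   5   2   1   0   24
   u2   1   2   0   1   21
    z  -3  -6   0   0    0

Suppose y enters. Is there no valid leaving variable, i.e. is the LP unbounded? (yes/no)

Column y has positive entries in row(s) 1, 2, so the ratio test bounds it — not unbounded.

no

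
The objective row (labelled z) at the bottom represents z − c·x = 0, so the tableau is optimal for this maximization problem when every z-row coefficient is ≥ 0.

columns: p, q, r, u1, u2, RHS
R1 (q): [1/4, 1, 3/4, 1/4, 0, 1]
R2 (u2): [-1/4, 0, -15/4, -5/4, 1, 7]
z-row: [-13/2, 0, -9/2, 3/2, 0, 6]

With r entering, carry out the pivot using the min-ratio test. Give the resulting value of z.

12

Ratio test on column r — row 1: 1/(3/4) = 4/3; row 2: entry -15/4 ≤ 0. Minimum is 4/3 at row 1 (q leaves); pivot element 3/4.
Pivot on row 1; the z-row RHS becomes 6 − (-9/2)·(4/3) = 12.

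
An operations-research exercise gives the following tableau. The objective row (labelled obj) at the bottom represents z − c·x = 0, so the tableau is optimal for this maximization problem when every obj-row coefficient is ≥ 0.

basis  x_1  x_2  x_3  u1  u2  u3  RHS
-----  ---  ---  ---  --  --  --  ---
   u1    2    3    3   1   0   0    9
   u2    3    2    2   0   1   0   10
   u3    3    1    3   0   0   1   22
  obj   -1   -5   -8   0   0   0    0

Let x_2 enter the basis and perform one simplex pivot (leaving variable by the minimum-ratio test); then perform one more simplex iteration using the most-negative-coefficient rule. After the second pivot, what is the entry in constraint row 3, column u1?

-1

Ratio test on column x_2 — row 1: 9/3 = 3; row 2: 10/2 = 5; row 3: 22/1 = 22. Minimum is 3 at row 1 (u1 leaves); pivot element 3.
Divide row 1 by 3; eliminate column x_2 from the other rows.
Second iteration: most negative obj-row entry is -3 in column x_3, so x_3 enters.
Ratio test on column x_3 — row 1: 3/1 = 3; row 2: entry 0 ≤ 0; row 3: 19/2 = 19/2. Minimum is 3 at row 1 (x_2 leaves); pivot element 1.
Divide row 1 by 1; eliminate column x_3 from the other rows.
After both pivots, the entry at constraint row 3, column u1 is -1.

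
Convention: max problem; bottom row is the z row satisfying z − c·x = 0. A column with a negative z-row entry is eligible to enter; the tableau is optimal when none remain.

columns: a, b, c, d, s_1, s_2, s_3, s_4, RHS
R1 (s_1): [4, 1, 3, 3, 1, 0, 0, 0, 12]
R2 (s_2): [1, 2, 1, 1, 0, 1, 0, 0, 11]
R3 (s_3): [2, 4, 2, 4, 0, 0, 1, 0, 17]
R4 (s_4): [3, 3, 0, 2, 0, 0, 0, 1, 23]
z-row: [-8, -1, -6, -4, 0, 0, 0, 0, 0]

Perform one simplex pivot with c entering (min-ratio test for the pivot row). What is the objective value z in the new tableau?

Ratio test on column c — row 1: 12/3 = 4; row 2: 11/1 = 11; row 3: 17/2 = 17/2; row 4: entry 0 ≤ 0. Minimum is 4 at row 1 (s_1 leaves); pivot element 3.
Pivot on row 1; the z-row RHS becomes 0 − (-6)·4 = 24.

24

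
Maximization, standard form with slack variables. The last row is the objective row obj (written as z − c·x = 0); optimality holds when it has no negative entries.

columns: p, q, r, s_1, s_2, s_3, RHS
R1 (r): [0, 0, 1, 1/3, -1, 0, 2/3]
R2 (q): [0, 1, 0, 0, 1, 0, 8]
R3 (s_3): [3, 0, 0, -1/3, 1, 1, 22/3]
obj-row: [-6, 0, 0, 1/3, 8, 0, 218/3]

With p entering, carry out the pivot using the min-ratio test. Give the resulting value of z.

Ratio test on column p — row 1: entry 0 ≤ 0; row 2: entry 0 ≤ 0; row 3: (22/3)/3 = 22/9. Minimum is 22/9 at row 3 (s_3 leaves); pivot element 3.
Pivot on row 3; the obj-row RHS becomes 218/3 − (-6)·(22/9) = 262/3.

262/3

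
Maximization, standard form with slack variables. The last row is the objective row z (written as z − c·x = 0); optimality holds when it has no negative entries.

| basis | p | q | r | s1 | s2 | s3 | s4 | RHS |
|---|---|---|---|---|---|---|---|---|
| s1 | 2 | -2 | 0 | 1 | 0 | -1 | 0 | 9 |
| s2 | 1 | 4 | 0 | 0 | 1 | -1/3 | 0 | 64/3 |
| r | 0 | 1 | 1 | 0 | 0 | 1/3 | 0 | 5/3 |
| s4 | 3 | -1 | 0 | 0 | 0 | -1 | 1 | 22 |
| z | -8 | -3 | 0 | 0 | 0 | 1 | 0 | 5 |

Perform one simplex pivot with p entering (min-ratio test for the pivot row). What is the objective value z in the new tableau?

41

Ratio test on column p — row 1: 9/2 = 9/2; row 2: (64/3)/1 = 64/3; row 3: entry 0 ≤ 0; row 4: 22/3 = 22/3. Minimum is 9/2 at row 1 (s1 leaves); pivot element 2.
Pivot on row 1; the z-row RHS becomes 5 − (-8)·(9/2) = 41.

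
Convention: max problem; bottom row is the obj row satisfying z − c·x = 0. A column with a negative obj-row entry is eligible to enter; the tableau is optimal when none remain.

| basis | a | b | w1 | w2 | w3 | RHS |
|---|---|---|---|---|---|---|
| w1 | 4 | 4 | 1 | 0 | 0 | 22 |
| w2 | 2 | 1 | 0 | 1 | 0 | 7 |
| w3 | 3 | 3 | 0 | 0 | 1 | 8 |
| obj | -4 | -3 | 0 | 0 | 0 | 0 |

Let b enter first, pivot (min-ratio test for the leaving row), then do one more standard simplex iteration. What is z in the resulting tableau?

Ratio test on column b — row 1: 22/4 = 11/2; row 2: 7/1 = 7; row 3: 8/3 = 8/3. Minimum is 8/3 at row 3 (w3 leaves); pivot element 3.
Pivot on row 3; the obj-row RHS becomes 0 − (-3)·(8/3) = 8.
Next entering variable (most negative obj-row entry -1): a.
Ratio test on column a — row 1: entry 0 ≤ 0; row 2: (13/3)/1 = 13/3; row 3: (8/3)/1 = 8/3. Minimum is 8/3 at row 3 (b leaves); pivot element 1.
After the second pivot the obj-row RHS is 8 − (-1)·(8/3) = 32/3.

32/3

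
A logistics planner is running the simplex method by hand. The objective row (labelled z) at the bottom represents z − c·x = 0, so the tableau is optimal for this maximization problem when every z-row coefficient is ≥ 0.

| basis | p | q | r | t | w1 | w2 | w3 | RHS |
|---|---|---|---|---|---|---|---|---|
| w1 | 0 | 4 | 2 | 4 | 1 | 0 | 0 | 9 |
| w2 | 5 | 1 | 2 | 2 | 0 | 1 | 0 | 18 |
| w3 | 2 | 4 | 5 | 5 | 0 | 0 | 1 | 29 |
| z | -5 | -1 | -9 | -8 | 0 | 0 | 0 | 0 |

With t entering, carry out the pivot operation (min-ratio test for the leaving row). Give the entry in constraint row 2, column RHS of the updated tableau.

27/2

Ratio test on column t — row 1: 9/4 = 9/4; row 2: 18/2 = 9; row 3: 29/5 = 29/5. Minimum is 9/4 at row 1 (w1 leaves); pivot element 4.
Divide row 1 by 4; eliminate column t from the other rows.
Row 2 update in column RHS: 18 − 2·(9/4) = 27/2.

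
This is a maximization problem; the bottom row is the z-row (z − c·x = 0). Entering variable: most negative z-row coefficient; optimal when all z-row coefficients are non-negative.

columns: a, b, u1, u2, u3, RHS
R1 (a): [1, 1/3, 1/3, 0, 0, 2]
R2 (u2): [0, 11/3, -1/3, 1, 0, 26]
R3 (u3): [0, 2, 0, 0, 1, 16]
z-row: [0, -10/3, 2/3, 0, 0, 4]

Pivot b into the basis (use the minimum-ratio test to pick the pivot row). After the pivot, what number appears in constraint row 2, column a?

Ratio test on column b — row 1: 2/(1/3) = 6; row 2: 26/(11/3) = 78/11; row 3: 16/2 = 8. Minimum is 6 at row 1 (a leaves); pivot element 1/3.
Divide row 1 by 1/3; eliminate column b from the other rows.
Row 2 update in column a: 0 − (11/3)·3 = -11.

-11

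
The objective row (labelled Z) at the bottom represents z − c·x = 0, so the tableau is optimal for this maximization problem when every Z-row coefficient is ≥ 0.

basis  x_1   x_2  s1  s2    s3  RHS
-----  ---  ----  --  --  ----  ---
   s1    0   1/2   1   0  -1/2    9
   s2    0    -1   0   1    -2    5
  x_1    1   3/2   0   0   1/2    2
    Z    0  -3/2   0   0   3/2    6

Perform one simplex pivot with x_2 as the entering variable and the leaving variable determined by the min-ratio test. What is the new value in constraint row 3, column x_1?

2/3

Ratio test on column x_2 — row 1: 9/(1/2) = 18; row 2: entry -1 ≤ 0; row 3: 2/(3/2) = 4/3. Minimum is 4/3 at row 3 (x_1 leaves); pivot element 3/2.
Divide row 3 by 3/2; eliminate column x_2 from the other rows.
In the new row 3, the x_1 entry is the old entry divided by the pivot: 1/(3/2) = 2/3.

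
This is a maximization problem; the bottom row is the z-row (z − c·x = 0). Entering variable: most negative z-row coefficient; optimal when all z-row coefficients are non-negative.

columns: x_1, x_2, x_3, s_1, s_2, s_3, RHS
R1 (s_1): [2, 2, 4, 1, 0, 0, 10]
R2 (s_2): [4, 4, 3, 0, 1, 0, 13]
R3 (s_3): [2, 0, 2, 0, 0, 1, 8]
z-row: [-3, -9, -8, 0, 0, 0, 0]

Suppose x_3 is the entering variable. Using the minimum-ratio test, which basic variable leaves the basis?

Column x_3 entries and ratios — s_1: 10/4 = 5/2; s_2: 13/3 = 13/3; s_3: 8/2 = 4.
Smallest ratio is 5/2 in the row of s_1, so s_1 leaves.

s_1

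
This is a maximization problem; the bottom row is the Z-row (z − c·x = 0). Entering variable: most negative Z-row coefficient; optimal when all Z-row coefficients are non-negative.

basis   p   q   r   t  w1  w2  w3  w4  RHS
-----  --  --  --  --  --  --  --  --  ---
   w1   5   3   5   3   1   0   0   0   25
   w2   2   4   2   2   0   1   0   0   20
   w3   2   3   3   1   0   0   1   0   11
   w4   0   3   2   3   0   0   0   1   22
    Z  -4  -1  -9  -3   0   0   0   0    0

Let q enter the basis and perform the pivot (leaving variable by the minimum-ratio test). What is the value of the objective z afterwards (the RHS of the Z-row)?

11/3

Ratio test on column q — row 1: 25/3 = 25/3; row 2: 20/4 = 5; row 3: 11/3 = 11/3; row 4: 22/3 = 22/3. Minimum is 11/3 at row 3 (w3 leaves); pivot element 3.
Pivot on row 3; the Z-row RHS becomes 0 − (-1)·(11/3) = 11/3.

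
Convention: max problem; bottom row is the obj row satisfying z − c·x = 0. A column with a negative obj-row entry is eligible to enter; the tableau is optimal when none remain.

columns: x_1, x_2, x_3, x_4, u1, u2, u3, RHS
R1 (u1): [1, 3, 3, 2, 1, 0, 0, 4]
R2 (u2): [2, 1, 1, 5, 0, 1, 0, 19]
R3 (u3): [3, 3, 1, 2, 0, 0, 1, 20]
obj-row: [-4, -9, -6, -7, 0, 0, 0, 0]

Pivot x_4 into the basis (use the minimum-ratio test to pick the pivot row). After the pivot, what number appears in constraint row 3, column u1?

-1

Ratio test on column x_4 — row 1: 4/2 = 2; row 2: 19/5 = 19/5; row 3: 20/2 = 10. Minimum is 2 at row 1 (u1 leaves); pivot element 2.
Divide row 1 by 2; eliminate column x_4 from the other rows.
Row 3 update in column u1: 0 − 2·(1/2) = -1.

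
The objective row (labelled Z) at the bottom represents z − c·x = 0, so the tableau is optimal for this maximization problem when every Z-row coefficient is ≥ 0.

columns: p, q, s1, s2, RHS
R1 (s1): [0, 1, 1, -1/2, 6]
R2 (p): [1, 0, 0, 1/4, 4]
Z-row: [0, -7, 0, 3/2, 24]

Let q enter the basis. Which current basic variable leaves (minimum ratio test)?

Column q entries and ratios — s1: 6/1 = 6; p: 0 ≤ 0, skip.
Smallest ratio is 6 in the row of s1, so s1 leaves.

s1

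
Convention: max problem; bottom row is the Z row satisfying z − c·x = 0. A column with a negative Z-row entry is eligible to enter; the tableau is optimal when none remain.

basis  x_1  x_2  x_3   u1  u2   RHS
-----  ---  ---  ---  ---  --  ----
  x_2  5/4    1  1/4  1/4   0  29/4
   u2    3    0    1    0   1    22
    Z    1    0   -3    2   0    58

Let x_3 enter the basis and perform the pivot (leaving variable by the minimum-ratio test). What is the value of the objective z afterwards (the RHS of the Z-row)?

Ratio test on column x_3 — row 1: (29/4)/(1/4) = 29; row 2: 22/1 = 22. Minimum is 22 at row 2 (u2 leaves); pivot element 1.
Pivot on row 2; the Z-row RHS becomes 58 − (-3)·22 = 124.

124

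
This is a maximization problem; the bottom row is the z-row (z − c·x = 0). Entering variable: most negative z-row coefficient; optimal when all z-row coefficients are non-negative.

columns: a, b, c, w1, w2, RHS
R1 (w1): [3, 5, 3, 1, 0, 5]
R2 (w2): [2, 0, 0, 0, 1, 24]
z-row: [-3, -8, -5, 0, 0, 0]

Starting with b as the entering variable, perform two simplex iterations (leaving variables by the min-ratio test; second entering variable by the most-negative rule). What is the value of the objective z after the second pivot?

Ratio test on column b — row 1: 5/5 = 1; row 2: entry 0 ≤ 0. Minimum is 1 at row 1 (w1 leaves); pivot element 5.
Pivot on row 1; the z-row RHS becomes 0 − (-8)·1 = 8.
Next entering variable (most negative z-row entry -1/5): c.
Ratio test on column c — row 1: 1/(3/5) = 5/3; row 2: entry 0 ≤ 0. Minimum is 5/3 at row 1 (b leaves); pivot element 3/5.
After the second pivot the z-row RHS is 8 − (-1/5)·(5/3) = 25/3.

25/3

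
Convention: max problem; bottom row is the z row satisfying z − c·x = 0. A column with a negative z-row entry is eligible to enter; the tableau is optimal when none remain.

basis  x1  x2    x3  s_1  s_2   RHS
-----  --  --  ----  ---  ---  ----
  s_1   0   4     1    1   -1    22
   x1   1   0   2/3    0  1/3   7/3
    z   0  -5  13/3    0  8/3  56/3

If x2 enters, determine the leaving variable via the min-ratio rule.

Column x2 entries and ratios — s_1: 22/4 = 11/2; x1: 0 ≤ 0, skip.
Smallest ratio is 11/2 in the row of s_1, so s_1 leaves.

s_1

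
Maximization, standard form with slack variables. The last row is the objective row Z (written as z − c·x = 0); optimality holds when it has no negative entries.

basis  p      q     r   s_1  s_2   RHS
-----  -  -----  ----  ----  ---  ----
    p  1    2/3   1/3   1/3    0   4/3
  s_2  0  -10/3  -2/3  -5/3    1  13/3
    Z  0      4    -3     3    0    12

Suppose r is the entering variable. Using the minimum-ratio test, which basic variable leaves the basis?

p

Column r entries and ratios — p: (4/3)/(1/3) = 4; s_2: -2/3 ≤ 0, skip.
Smallest ratio is 4 in the row of p, so p leaves.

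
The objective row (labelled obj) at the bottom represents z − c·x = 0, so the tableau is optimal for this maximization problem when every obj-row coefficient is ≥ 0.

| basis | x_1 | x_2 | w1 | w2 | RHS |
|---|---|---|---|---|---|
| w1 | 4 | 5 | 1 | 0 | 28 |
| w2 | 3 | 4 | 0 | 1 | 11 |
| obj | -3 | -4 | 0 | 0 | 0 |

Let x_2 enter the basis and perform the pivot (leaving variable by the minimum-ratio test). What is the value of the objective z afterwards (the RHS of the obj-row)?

11

Ratio test on column x_2 — row 1: 28/5 = 28/5; row 2: 11/4 = 11/4. Minimum is 11/4 at row 2 (w2 leaves); pivot element 4.
Pivot on row 2; the obj-row RHS becomes 0 − (-4)·(11/4) = 11.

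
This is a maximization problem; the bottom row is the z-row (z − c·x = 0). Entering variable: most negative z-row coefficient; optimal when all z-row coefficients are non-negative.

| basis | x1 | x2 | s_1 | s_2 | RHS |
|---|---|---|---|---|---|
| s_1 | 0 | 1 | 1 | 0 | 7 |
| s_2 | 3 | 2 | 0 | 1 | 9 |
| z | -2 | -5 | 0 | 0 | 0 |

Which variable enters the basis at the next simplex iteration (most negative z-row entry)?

x2

Negative z-row entries: x1: -2, x2: -5.
The most negative is -5 in column x2, so x2 enters.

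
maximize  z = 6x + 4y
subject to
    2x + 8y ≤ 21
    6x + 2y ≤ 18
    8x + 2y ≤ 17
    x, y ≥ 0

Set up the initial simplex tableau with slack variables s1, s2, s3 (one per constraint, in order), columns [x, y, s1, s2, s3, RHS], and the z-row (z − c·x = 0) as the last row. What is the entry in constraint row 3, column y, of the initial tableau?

2

Constraint 3 has coefficient 2 on y.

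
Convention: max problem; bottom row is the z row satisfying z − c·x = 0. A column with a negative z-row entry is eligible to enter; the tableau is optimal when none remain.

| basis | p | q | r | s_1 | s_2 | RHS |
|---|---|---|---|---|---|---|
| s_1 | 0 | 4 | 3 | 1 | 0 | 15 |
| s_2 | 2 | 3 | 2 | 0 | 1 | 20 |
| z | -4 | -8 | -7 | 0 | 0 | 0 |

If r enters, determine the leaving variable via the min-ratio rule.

s_1

Column r entries and ratios — s_1: 15/3 = 5; s_2: 20/2 = 10.
Smallest ratio is 5 in the row of s_1, so s_1 leaves.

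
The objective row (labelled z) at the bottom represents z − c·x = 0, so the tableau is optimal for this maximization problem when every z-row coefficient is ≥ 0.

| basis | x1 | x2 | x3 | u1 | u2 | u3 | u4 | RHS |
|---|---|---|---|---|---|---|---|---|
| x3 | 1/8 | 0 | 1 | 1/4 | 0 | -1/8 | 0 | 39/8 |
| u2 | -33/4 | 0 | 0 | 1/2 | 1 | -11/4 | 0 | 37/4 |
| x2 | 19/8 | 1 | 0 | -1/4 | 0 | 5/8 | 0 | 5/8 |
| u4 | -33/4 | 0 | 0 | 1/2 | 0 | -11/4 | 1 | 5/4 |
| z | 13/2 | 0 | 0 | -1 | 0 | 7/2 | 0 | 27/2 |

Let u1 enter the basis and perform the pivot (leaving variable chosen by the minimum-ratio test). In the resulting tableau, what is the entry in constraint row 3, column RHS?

Ratio test on column u1 — row 1: (39/8)/(1/4) = 39/2; row 2: (37/4)/(1/2) = 37/2; row 3: entry -1/4 ≤ 0; row 4: (5/4)/(1/2) = 5/2. Minimum is 5/2 at row 4 (u4 leaves); pivot element 1/2.
Divide row 4 by 1/2; eliminate column u1 from the other rows.
Row 3 update in column RHS: 5/8 − (-1/4)·(5/2) = 5/4.

5/4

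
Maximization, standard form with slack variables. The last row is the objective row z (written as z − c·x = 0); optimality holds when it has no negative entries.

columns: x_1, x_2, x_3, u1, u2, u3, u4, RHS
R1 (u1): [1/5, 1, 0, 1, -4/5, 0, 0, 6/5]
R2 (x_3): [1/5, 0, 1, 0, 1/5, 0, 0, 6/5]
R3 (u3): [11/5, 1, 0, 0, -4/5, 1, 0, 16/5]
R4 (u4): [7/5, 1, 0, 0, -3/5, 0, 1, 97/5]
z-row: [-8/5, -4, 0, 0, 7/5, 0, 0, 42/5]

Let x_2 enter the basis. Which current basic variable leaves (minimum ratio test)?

u1

Column x_2 entries and ratios — u1: (6/5)/1 = 6/5; x_3: 0 ≤ 0, skip; u3: (16/5)/1 = 16/5; u4: (97/5)/1 = 97/5.
Smallest ratio is 6/5 in the row of u1, so u1 leaves.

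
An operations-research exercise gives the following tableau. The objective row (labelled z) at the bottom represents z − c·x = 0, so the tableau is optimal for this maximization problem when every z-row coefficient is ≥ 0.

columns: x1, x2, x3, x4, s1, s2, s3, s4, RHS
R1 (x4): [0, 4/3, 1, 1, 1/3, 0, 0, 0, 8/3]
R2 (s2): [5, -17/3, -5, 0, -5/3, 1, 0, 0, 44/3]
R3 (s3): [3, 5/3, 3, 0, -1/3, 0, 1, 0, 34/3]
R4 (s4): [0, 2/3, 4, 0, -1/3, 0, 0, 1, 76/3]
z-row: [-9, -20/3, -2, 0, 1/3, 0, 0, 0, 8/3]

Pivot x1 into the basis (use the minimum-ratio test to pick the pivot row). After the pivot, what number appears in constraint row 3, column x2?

76/15

Ratio test on column x1 — row 1: entry 0 ≤ 0; row 2: (44/3)/5 = 44/15; row 3: (34/3)/3 = 34/9; row 4: entry 0 ≤ 0. Minimum is 44/15 at row 2 (s2 leaves); pivot element 5.
Divide row 2 by 5; eliminate column x1 from the other rows.
Row 3 update in column x2: 5/3 − 3·(-17/15) = 76/15.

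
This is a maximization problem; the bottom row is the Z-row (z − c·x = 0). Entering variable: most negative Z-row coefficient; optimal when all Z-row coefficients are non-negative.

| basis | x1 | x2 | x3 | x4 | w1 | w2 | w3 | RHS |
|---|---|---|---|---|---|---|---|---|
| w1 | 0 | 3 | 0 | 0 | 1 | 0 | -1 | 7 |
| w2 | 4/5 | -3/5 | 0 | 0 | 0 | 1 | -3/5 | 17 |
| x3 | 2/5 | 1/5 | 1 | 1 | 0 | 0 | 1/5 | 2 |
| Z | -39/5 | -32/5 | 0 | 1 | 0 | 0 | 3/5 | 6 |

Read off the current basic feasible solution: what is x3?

x3 is basic (row 3); its value is the RHS of that row, 2.

2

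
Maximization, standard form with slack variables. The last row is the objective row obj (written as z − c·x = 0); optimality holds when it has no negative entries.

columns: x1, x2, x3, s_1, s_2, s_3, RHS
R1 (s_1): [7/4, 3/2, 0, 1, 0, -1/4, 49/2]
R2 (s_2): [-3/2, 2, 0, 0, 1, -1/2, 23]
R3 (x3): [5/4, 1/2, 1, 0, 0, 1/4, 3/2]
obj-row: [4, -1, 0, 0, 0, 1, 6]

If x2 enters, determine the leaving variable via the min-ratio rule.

x3

Column x2 entries and ratios — s_1: (49/2)/(3/2) = 49/3; s_2: 23/2 = 23/2; x3: (3/2)/(1/2) = 3.
Smallest ratio is 3 in the row of x3, so x3 leaves.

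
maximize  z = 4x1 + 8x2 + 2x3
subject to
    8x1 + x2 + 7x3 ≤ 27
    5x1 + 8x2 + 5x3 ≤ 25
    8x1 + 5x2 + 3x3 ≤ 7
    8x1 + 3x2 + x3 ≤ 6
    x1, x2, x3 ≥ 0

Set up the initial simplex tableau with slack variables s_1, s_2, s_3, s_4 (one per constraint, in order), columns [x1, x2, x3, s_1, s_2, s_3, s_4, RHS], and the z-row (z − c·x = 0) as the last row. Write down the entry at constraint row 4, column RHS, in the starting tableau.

6

The RHS of constraint 4 is b_4 = 6.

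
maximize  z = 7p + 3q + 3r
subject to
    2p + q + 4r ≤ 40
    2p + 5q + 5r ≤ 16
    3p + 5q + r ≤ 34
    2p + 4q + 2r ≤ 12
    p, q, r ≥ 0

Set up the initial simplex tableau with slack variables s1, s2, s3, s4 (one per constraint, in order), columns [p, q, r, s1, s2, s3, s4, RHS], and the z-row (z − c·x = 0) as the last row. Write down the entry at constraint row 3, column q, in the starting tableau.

5

Constraint 3 has coefficient 5 on q.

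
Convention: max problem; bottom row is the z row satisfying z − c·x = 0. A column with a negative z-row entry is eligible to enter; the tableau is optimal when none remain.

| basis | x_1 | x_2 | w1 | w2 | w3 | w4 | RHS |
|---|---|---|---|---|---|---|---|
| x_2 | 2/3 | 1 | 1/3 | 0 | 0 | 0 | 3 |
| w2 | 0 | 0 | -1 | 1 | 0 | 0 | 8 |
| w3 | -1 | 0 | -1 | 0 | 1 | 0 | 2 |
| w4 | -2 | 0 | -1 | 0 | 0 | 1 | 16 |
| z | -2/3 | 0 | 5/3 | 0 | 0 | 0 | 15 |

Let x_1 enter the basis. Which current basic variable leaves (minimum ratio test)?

x_2

Column x_1 entries and ratios — x_2: 3/(2/3) = 9/2; w2: 0 ≤ 0, skip; w3: -1 ≤ 0, skip; w4: -2 ≤ 0, skip.
Smallest ratio is 9/2 in the row of x_2, so x_2 leaves.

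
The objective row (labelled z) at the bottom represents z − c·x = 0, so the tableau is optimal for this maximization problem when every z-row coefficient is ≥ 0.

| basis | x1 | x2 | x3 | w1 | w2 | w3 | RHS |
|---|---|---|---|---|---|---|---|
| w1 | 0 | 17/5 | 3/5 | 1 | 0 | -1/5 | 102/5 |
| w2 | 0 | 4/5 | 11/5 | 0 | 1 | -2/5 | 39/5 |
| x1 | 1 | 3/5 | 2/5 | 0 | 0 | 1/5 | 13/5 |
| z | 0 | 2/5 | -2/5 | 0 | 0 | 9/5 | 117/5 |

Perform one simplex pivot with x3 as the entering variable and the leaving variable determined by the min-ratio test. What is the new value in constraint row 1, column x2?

Ratio test on column x3 — row 1: (102/5)/(3/5) = 34; row 2: (39/5)/(11/5) = 39/11; row 3: (13/5)/(2/5) = 13/2. Minimum is 39/11 at row 2 (w2 leaves); pivot element 11/5.
Divide row 2 by 11/5; eliminate column x3 from the other rows.
Row 1 update in column x2: 17/5 − (3/5)·(4/11) = 35/11.

35/11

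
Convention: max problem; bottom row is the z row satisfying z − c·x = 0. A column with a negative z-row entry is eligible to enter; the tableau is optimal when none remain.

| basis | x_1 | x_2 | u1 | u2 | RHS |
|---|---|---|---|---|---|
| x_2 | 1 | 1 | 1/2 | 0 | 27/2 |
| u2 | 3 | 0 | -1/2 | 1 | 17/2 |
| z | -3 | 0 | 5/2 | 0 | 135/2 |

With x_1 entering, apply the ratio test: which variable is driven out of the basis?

Column x_1 entries and ratios — x_2: (27/2)/1 = 27/2; u2: (17/2)/3 = 17/6.
Smallest ratio is 17/6 in the row of u2, so u2 leaves.

u2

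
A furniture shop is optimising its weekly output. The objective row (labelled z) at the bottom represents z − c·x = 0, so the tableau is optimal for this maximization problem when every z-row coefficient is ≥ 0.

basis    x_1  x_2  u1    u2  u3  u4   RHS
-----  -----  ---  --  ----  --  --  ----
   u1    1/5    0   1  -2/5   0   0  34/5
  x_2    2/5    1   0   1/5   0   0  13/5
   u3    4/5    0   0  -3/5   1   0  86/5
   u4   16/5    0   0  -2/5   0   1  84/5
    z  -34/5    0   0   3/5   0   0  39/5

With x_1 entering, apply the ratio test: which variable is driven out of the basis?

Column x_1 entries and ratios — u1: (34/5)/(1/5) = 34; x_2: (13/5)/(2/5) = 13/2; u3: (86/5)/(4/5) = 43/2; u4: (84/5)/(16/5) = 21/4.
Smallest ratio is 21/4 in the row of u4, so u4 leaves.

u4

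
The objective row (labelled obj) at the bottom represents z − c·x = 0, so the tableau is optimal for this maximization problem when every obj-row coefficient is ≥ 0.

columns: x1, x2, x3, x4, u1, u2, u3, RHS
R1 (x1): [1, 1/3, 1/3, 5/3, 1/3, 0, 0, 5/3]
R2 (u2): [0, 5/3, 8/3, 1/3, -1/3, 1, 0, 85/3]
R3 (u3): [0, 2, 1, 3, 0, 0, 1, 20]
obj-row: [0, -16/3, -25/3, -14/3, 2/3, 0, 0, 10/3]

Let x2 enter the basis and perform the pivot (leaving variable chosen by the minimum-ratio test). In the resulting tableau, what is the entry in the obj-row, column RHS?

Ratio test on column x2 — row 1: (5/3)/(1/3) = 5; row 2: (85/3)/(5/3) = 17; row 3: 20/2 = 10. Minimum is 5 at row 1 (x1 leaves); pivot element 1/3.
Divide row 1 by 1/3; eliminate column x2 from the other rows.
obj-row update in column RHS: 10/3 − (-16/3)·5 = 30.

30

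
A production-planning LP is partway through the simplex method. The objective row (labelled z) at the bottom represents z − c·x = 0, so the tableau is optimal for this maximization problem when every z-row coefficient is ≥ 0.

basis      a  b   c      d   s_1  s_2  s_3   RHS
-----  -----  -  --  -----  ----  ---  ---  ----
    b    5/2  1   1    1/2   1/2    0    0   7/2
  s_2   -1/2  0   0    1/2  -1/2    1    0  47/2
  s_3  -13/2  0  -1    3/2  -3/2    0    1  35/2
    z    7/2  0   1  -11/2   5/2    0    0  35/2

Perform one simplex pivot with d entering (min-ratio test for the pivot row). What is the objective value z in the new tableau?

56

Ratio test on column d — row 1: (7/2)/(1/2) = 7; row 2: (47/2)/(1/2) = 47; row 3: (35/2)/(3/2) = 35/3. Minimum is 7 at row 1 (b leaves); pivot element 1/2.
Pivot on row 1; the z-row RHS becomes 35/2 − (-11/2)·7 = 56.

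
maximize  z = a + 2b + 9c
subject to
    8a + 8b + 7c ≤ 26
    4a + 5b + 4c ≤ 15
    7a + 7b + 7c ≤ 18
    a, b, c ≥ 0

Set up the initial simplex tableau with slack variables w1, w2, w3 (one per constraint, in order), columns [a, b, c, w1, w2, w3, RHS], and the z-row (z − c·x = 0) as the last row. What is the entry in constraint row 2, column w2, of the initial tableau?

Slack w2 belongs to constraint 2; its column is the unit vector e_2, so the entry in row 2 is 1.

1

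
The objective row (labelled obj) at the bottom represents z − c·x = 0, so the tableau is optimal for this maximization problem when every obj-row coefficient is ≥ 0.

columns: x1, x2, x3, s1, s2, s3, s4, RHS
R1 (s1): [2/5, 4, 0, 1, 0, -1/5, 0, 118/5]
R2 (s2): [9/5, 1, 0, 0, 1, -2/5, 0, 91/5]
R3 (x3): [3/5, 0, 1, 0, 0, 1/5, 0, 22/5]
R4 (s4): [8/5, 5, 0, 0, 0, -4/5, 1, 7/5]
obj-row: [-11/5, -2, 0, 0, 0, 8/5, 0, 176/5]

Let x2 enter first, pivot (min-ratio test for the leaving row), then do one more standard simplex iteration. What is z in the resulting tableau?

297/8

Ratio test on column x2 — row 1: (118/5)/4 = 59/10; row 2: (91/5)/1 = 91/5; row 3: entry 0 ≤ 0; row 4: (7/5)/5 = 7/25. Minimum is 7/25 at row 4 (s4 leaves); pivot element 5.
Pivot on row 4; the obj-row RHS becomes 176/5 − (-2)·(7/25) = 894/25.
Next entering variable (most negative obj-row entry -39/25): x1.
Ratio test on column x1 — row 1: entry -22/25 ≤ 0; row 2: (448/25)/(37/25) = 448/37; row 3: (22/5)/(3/5) = 22/3; row 4: (7/25)/(8/25) = 7/8. Minimum is 7/8 at row 4 (x2 leaves); pivot element 8/25.
After the second pivot the obj-row RHS is 894/25 − (-39/25)·(7/8) = 297/8.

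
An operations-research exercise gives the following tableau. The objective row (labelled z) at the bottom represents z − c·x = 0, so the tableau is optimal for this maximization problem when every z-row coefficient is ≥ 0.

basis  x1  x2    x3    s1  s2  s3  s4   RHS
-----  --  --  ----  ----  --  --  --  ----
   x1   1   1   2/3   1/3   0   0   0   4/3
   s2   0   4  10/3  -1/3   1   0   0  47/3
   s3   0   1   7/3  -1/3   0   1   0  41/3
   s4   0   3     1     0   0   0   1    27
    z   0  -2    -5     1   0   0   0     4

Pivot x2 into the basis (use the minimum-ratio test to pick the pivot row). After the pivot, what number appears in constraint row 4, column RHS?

Ratio test on column x2 — row 1: (4/3)/1 = 4/3; row 2: (47/3)/4 = 47/12; row 3: (41/3)/1 = 41/3; row 4: 27/3 = 9. Minimum is 4/3 at row 1 (x1 leaves); pivot element 1.
Divide row 1 by 1; eliminate column x2 from the other rows.
Row 4 update in column RHS: 27 − 3·(4/3) = 23.

23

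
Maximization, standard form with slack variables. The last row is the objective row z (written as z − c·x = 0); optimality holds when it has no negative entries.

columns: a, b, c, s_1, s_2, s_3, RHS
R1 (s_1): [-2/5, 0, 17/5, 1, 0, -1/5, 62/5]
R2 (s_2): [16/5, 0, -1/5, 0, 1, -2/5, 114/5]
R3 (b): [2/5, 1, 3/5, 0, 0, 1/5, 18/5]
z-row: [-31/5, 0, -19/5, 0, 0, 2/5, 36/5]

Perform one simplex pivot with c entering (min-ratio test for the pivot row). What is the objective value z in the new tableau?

Ratio test on column c — row 1: (62/5)/(17/5) = 62/17; row 2: entry -1/5 ≤ 0; row 3: (18/5)/(3/5) = 6. Minimum is 62/17 at row 1 (s_1 leaves); pivot element 17/5.
Pivot on row 1; the z-row RHS becomes 36/5 − (-19/5)·(62/17) = 358/17.

358/17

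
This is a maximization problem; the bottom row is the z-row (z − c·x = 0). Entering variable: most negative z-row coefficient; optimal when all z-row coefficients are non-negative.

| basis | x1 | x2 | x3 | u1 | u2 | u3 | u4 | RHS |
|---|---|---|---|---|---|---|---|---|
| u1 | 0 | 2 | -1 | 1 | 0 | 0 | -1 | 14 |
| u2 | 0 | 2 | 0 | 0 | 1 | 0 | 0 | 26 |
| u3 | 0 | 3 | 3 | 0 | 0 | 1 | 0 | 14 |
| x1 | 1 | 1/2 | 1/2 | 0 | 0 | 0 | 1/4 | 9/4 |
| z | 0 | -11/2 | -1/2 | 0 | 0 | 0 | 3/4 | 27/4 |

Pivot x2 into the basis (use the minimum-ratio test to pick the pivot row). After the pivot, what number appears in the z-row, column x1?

Ratio test on column x2 — row 1: 14/2 = 7; row 2: 26/2 = 13; row 3: 14/3 = 14/3; row 4: (9/4)/(1/2) = 9/2. Minimum is 9/2 at row 4 (x1 leaves); pivot element 1/2.
Divide row 4 by 1/2; eliminate column x2 from the other rows.
z-row update in column x1: 0 − (-11/2)·2 = 11.

11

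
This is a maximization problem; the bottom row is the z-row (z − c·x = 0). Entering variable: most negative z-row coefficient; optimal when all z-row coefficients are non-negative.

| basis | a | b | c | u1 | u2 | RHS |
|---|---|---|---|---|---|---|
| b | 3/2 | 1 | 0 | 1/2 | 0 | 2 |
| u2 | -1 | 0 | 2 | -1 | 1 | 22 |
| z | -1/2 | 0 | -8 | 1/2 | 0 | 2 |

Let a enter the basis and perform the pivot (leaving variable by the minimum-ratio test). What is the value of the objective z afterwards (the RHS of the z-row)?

Ratio test on column a — row 1: 2/(3/2) = 4/3; row 2: entry -1 ≤ 0. Minimum is 4/3 at row 1 (b leaves); pivot element 3/2.
Pivot on row 1; the z-row RHS becomes 2 − (-1/2)·(4/3) = 8/3.

8/3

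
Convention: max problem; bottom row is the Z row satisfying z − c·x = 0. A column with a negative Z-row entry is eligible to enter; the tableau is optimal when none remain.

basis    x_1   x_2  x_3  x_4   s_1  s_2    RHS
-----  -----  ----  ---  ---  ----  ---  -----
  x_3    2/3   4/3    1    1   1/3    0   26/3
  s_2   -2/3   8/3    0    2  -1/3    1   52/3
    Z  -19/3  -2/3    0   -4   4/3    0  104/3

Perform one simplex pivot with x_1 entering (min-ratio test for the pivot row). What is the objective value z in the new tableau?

117

Ratio test on column x_1 — row 1: (26/3)/(2/3) = 13; row 2: entry -2/3 ≤ 0. Minimum is 13 at row 1 (x_3 leaves); pivot element 2/3.
Pivot on row 1; the Z-row RHS becomes 104/3 − (-19/3)·13 = 117.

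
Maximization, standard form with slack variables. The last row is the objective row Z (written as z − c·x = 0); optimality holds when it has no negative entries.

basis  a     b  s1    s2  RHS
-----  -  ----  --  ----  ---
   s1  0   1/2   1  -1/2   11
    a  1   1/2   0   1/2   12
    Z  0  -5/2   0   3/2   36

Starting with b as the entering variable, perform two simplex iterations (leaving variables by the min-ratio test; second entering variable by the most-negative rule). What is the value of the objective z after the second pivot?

Ratio test on column b — row 1: 11/(1/2) = 22; row 2: 12/(1/2) = 24. Minimum is 22 at row 1 (s1 leaves); pivot element 1/2.
Pivot on row 1; the Z-row RHS becomes 36 − (-5/2)·22 = 91.
Next entering variable (most negative Z-row entry -1): s2.
Ratio test on column s2 — row 1: entry -1 ≤ 0; row 2: 1/1 = 1. Minimum is 1 at row 2 (a leaves); pivot element 1.
After the second pivot the Z-row RHS is 91 − (-1)·1 = 92.

92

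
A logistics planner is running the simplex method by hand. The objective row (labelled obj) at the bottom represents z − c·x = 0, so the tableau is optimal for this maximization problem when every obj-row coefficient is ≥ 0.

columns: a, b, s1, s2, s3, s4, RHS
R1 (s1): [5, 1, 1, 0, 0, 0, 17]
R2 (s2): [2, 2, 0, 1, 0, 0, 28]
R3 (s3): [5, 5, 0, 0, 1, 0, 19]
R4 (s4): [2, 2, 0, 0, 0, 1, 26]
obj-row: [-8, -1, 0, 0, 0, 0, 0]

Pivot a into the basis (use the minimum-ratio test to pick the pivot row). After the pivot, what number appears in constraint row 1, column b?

1/5

Ratio test on column a — row 1: 17/5 = 17/5; row 2: 28/2 = 14; row 3: 19/5 = 19/5; row 4: 26/2 = 13. Minimum is 17/5 at row 1 (s1 leaves); pivot element 5.
Divide row 1 by 5; eliminate column a from the other rows.
In the new row 1, the b entry is the old entry divided by the pivot: 1/5 = 1/5.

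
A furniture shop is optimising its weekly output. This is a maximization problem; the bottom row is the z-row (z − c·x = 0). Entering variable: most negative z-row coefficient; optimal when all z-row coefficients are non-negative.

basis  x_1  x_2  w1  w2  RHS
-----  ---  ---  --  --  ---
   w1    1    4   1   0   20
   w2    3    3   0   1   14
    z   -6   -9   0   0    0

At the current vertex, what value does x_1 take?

0

x_1 is not in the basis, so in the current basic feasible solution x_1 = 0.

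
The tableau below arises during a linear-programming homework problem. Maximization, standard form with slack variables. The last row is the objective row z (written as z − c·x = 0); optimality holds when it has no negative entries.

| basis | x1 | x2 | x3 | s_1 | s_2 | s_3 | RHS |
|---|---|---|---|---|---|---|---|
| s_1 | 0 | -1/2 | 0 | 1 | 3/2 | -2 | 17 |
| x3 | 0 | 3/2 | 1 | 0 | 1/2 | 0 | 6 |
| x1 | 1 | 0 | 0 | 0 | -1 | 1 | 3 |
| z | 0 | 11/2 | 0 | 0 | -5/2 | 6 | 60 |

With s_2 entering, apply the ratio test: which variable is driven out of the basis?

s_1

Column s_2 entries and ratios — s_1: 17/(3/2) = 34/3; x3: 6/(1/2) = 12; x1: -1 ≤ 0, skip.
Smallest ratio is 34/3 in the row of s_1, so s_1 leaves.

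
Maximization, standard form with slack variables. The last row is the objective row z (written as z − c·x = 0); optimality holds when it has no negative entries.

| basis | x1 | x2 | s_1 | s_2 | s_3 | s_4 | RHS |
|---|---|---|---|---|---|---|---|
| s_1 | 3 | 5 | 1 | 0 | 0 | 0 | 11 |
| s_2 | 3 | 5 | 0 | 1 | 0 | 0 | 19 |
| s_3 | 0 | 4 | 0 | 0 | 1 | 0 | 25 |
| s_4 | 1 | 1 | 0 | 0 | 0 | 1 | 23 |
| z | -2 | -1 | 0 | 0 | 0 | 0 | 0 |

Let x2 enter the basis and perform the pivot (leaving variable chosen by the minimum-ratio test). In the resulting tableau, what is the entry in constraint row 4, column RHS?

104/5

Ratio test on column x2 — row 1: 11/5 = 11/5; row 2: 19/5 = 19/5; row 3: 25/4 = 25/4; row 4: 23/1 = 23. Minimum is 11/5 at row 1 (s_1 leaves); pivot element 5.
Divide row 1 by 5; eliminate column x2 from the other rows.
Row 4 update in column RHS: 23 − 1·(11/5) = 104/5.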